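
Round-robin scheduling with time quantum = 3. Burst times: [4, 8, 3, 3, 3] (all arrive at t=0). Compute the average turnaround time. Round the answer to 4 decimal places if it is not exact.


Time quantum = 3
Execution trace:
  J1 runs 3 units, time = 3
  J2 runs 3 units, time = 6
  J3 runs 3 units, time = 9
  J4 runs 3 units, time = 12
  J5 runs 3 units, time = 15
  J1 runs 1 units, time = 16
  J2 runs 3 units, time = 19
  J2 runs 2 units, time = 21
Finish times: [16, 21, 9, 12, 15]
Average turnaround = 73/5 = 14.6

14.6


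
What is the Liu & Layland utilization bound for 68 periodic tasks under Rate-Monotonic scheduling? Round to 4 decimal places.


Compute 2^(1/68) = 1.0102454700
Subtract 1: 1.0102454700 - 1 = 0.0102454700
Multiply by n: 68 * 0.0102454700 = 0.6966919600
Round to 4 dp: 0.6967

0.6967


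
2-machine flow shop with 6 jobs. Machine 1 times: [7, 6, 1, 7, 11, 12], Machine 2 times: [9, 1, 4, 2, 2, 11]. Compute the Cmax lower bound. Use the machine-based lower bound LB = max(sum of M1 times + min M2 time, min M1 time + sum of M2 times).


LB1 = sum(M1 times) + min(M2 times) = 44 + 1 = 45
LB2 = min(M1 times) + sum(M2 times) = 1 + 29 = 30
Lower bound = max(LB1, LB2) = max(45, 30) = 45

45


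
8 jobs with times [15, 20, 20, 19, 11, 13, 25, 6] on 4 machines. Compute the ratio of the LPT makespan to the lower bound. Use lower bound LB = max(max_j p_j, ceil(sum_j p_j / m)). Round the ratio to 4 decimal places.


LPT order: [25, 20, 20, 19, 15, 13, 11, 6]
Machine loads after assignment: [31, 33, 31, 34]
LPT makespan = 34
Lower bound = max(max_job, ceil(total/4)) = max(25, 33) = 33
Ratio = 34 / 33 = 1.0303

1.0303


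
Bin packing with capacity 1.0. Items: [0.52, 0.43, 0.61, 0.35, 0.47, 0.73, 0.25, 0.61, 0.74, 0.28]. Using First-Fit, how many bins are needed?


Place items sequentially using First-Fit:
  Item 0.52 -> new Bin 1
  Item 0.43 -> Bin 1 (now 0.95)
  Item 0.61 -> new Bin 2
  Item 0.35 -> Bin 2 (now 0.96)
  Item 0.47 -> new Bin 3
  Item 0.73 -> new Bin 4
  Item 0.25 -> Bin 3 (now 0.72)
  Item 0.61 -> new Bin 5
  Item 0.74 -> new Bin 6
  Item 0.28 -> Bin 3 (now 1.0)
Total bins used = 6

6


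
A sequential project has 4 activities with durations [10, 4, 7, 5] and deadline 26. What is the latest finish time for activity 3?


LF(activity 3) = deadline - sum of successor durations
Successors: activities 4 through 4 with durations [5]
Sum of successor durations = 5
LF = 26 - 5 = 21

21


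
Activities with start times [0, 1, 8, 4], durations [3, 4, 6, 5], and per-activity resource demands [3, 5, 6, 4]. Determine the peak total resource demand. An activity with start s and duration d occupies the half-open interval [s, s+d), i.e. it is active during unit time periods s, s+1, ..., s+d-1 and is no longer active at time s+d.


Each activity i is active on [start_i, start_i + duration_i).
Compute total resource usage per time slot:
  t=0: active resources = [3], total = 3
  t=1: active resources = [3, 5], total = 8
  t=2: active resources = [3, 5], total = 8
  t=3: active resources = [5], total = 5
  t=4: active resources = [5, 4], total = 9
  t=5: active resources = [4], total = 4
  t=6: active resources = [4], total = 4
  t=7: active resources = [4], total = 4
  t=8: active resources = [6, 4], total = 10
  t=9: active resources = [6], total = 6
  t=10: active resources = [6], total = 6
  t=11: active resources = [6], total = 6
  t=12: active resources = [6], total = 6
  t=13: active resources = [6], total = 6
Peak resource demand = 10

10


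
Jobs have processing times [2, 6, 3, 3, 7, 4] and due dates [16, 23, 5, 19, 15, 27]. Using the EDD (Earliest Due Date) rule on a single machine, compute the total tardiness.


Sort by due date (EDD order): [(3, 5), (7, 15), (2, 16), (3, 19), (6, 23), (4, 27)]
Compute completion times and tardiness:
  Job 1: p=3, d=5, C=3, tardiness=max(0,3-5)=0
  Job 2: p=7, d=15, C=10, tardiness=max(0,10-15)=0
  Job 3: p=2, d=16, C=12, tardiness=max(0,12-16)=0
  Job 4: p=3, d=19, C=15, tardiness=max(0,15-19)=0
  Job 5: p=6, d=23, C=21, tardiness=max(0,21-23)=0
  Job 6: p=4, d=27, C=25, tardiness=max(0,25-27)=0
Total tardiness = 0

0


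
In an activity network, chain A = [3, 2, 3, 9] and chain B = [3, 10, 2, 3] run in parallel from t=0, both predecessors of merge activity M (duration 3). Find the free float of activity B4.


ES(B4) = sum of predecessors on chain B = 15
EF(B4) = ES + duration = 15 + 3 = 18
Successor of B4 is M. ES(M) = max(sum(A), sum(B)) = max(17, 18) = 18
Free float = ES(successor) - EF(current) = 18 - 18 = 0

0


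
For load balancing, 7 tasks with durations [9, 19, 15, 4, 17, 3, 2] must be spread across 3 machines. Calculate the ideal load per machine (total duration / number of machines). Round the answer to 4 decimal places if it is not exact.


Total processing time = 9 + 19 + 15 + 4 + 17 + 3 + 2 = 69
Number of machines = 3
Ideal balanced load = 69 / 3 = 23.0

23.0


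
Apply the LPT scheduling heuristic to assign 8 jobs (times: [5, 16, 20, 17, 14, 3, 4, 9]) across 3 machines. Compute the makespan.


Sort jobs in decreasing order (LPT): [20, 17, 16, 14, 9, 5, 4, 3]
Assign each job to the least loaded machine:
  Machine 1: jobs [20, 5, 4], load = 29
  Machine 2: jobs [17, 9, 3], load = 29
  Machine 3: jobs [16, 14], load = 30
Makespan = max load = 30

30


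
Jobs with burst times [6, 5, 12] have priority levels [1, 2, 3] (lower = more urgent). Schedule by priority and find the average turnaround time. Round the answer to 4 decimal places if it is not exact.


Sort by priority (ascending = highest first):
Order: [(1, 6), (2, 5), (3, 12)]
Completion times:
  Priority 1, burst=6, C=6
  Priority 2, burst=5, C=11
  Priority 3, burst=12, C=23
Average turnaround = 40/3 = 13.3333

13.3333


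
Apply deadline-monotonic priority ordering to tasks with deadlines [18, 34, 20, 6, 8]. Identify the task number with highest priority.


Sort tasks by relative deadline (ascending):
  Task 4: deadline = 6
  Task 5: deadline = 8
  Task 1: deadline = 18
  Task 3: deadline = 20
  Task 2: deadline = 34
Priority order (highest first): [4, 5, 1, 3, 2]
Highest priority task = 4

4


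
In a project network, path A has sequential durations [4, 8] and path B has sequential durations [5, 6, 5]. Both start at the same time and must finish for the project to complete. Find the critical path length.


Path A total = 4 + 8 = 12
Path B total = 5 + 6 + 5 = 16
Critical path = longest path = max(12, 16) = 16

16


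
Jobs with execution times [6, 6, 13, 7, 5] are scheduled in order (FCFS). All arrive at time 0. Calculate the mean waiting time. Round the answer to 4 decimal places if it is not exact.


FCFS order (as given): [6, 6, 13, 7, 5]
Waiting times:
  Job 1: wait = 0
  Job 2: wait = 6
  Job 3: wait = 12
  Job 4: wait = 25
  Job 5: wait = 32
Sum of waiting times = 75
Average waiting time = 75/5 = 15.0

15.0


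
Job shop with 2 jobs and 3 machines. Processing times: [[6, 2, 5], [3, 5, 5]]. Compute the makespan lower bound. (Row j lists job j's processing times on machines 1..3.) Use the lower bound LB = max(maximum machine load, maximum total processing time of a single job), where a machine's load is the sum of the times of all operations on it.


Machine loads:
  Machine 1: 6 + 3 = 9
  Machine 2: 2 + 5 = 7
  Machine 3: 5 + 5 = 10
Max machine load = 10
Job totals:
  Job 1: 13
  Job 2: 13
Max job total = 13
Lower bound = max(10, 13) = 13

13


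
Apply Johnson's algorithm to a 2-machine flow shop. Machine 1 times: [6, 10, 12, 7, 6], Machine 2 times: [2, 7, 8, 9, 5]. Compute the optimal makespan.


Apply Johnson's rule:
  Group 1 (a <= b): [(4, 7, 9)]
  Group 2 (a > b): [(3, 12, 8), (2, 10, 7), (5, 6, 5), (1, 6, 2)]
Optimal job order: [4, 3, 2, 5, 1]
Schedule:
  Job 4: M1 done at 7, M2 done at 16
  Job 3: M1 done at 19, M2 done at 27
  Job 2: M1 done at 29, M2 done at 36
  Job 5: M1 done at 35, M2 done at 41
  Job 1: M1 done at 41, M2 done at 43
Makespan = 43

43


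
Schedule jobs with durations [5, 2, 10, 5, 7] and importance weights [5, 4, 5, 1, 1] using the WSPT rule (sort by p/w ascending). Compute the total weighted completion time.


Compute p/w ratios and sort ascending (WSPT): [(2, 4), (5, 5), (10, 5), (5, 1), (7, 1)]
Compute weighted completion times:
  Job (p=2,w=4): C=2, w*C=4*2=8
  Job (p=5,w=5): C=7, w*C=5*7=35
  Job (p=10,w=5): C=17, w*C=5*17=85
  Job (p=5,w=1): C=22, w*C=1*22=22
  Job (p=7,w=1): C=29, w*C=1*29=29
Total weighted completion time = 179

179


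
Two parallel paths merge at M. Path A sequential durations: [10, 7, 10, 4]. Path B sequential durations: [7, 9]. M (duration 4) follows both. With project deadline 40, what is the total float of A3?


Forward pass: ES(A3) = sum of predecessors on chain A = 17
EF = ES + duration = 17 + 10 = 27
Backward pass: LF(M) = deadline = 40; LS(M) = 40 - 4 = 36
LF(A3) = LS(M) - sum(successors on chain A) = 36 - 4 = 32
LS = LF - duration = 32 - 10 = 22
Total float = LS - ES = 22 - 17 = 5

5


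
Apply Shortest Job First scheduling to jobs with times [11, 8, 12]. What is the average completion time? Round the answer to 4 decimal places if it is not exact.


SJF order (ascending): [8, 11, 12]
Completion times:
  Job 1: burst=8, C=8
  Job 2: burst=11, C=19
  Job 3: burst=12, C=31
Average completion = 58/3 = 19.3333

19.3333


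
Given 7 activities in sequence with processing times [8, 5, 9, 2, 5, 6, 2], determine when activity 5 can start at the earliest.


Activity 5 starts after activities 1 through 4 complete.
Predecessor durations: [8, 5, 9, 2]
ES = 8 + 5 + 9 + 2 = 24

24


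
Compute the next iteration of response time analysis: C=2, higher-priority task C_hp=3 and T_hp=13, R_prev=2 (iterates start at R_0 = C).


R_next = C + ceil(R_prev / T_hp) * C_hp
ceil(2 / 13) = ceil(0.1538) = 1
Interference = 1 * 3 = 3
R_next = 2 + 3 = 5

5


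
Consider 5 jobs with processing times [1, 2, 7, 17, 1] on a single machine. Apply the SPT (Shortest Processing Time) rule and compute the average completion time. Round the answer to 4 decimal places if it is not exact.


Sort jobs by processing time (SPT order): [1, 1, 2, 7, 17]
Compute completion times sequentially:
  Job 1: processing = 1, completes at 1
  Job 2: processing = 1, completes at 2
  Job 3: processing = 2, completes at 4
  Job 4: processing = 7, completes at 11
  Job 5: processing = 17, completes at 28
Sum of completion times = 46
Average completion time = 46/5 = 9.2

9.2


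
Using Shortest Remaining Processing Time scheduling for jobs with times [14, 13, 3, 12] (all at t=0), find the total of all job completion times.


Since all jobs arrive at t=0, SRPT equals SPT ordering.
SPT order: [3, 12, 13, 14]
Completion times:
  Job 1: p=3, C=3
  Job 2: p=12, C=15
  Job 3: p=13, C=28
  Job 4: p=14, C=42
Total completion time = 3 + 15 + 28 + 42 = 88

88


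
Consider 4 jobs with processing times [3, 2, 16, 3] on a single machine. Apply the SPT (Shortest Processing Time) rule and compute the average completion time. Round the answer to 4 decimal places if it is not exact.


Sort jobs by processing time (SPT order): [2, 3, 3, 16]
Compute completion times sequentially:
  Job 1: processing = 2, completes at 2
  Job 2: processing = 3, completes at 5
  Job 3: processing = 3, completes at 8
  Job 4: processing = 16, completes at 24
Sum of completion times = 39
Average completion time = 39/4 = 9.75

9.75


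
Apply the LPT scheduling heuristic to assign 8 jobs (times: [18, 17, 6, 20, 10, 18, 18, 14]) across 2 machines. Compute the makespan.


Sort jobs in decreasing order (LPT): [20, 18, 18, 18, 17, 14, 10, 6]
Assign each job to the least loaded machine:
  Machine 1: jobs [20, 18, 14, 10], load = 62
  Machine 2: jobs [18, 18, 17, 6], load = 59
Makespan = max load = 62

62


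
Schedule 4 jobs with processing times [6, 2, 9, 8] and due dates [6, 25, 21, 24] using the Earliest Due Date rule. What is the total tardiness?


Sort by due date (EDD order): [(6, 6), (9, 21), (8, 24), (2, 25)]
Compute completion times and tardiness:
  Job 1: p=6, d=6, C=6, tardiness=max(0,6-6)=0
  Job 2: p=9, d=21, C=15, tardiness=max(0,15-21)=0
  Job 3: p=8, d=24, C=23, tardiness=max(0,23-24)=0
  Job 4: p=2, d=25, C=25, tardiness=max(0,25-25)=0
Total tardiness = 0

0


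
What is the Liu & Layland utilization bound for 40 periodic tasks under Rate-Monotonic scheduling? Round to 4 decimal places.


Compute 2^(1/40) = 1.0174796921
Subtract 1: 1.0174796921 - 1 = 0.0174796921
Multiply by n: 40 * 0.0174796921 = 0.6991876840
Round to 4 dp: 0.6992

0.6992


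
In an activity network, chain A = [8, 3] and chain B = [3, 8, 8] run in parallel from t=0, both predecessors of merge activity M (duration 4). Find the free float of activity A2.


ES(A2) = sum of predecessors on chain A = 8
EF(A2) = ES + duration = 8 + 3 = 11
Successor of A2 is M. ES(M) = max(sum(A), sum(B)) = max(11, 19) = 19
Free float = ES(successor) - EF(current) = 19 - 11 = 8

8


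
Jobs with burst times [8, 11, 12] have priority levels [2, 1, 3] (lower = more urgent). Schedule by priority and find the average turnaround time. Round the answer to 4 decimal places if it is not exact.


Sort by priority (ascending = highest first):
Order: [(1, 11), (2, 8), (3, 12)]
Completion times:
  Priority 1, burst=11, C=11
  Priority 2, burst=8, C=19
  Priority 3, burst=12, C=31
Average turnaround = 61/3 = 20.3333

20.3333


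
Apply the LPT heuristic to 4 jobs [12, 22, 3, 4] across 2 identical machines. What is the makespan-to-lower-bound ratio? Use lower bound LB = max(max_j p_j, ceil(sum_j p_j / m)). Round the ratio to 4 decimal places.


LPT order: [22, 12, 4, 3]
Machine loads after assignment: [22, 19]
LPT makespan = 22
Lower bound = max(max_job, ceil(total/2)) = max(22, 21) = 22
Ratio = 22 / 22 = 1.0

1.0


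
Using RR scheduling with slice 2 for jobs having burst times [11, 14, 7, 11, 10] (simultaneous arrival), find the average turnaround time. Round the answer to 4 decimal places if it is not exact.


Time quantum = 2
Execution trace:
  J1 runs 2 units, time = 2
  J2 runs 2 units, time = 4
  J3 runs 2 units, time = 6
  J4 runs 2 units, time = 8
  J5 runs 2 units, time = 10
  J1 runs 2 units, time = 12
  J2 runs 2 units, time = 14
  J3 runs 2 units, time = 16
  J4 runs 2 units, time = 18
  J5 runs 2 units, time = 20
  J1 runs 2 units, time = 22
  J2 runs 2 units, time = 24
  J3 runs 2 units, time = 26
  J4 runs 2 units, time = 28
  J5 runs 2 units, time = 30
  J1 runs 2 units, time = 32
  J2 runs 2 units, time = 34
  J3 runs 1 units, time = 35
  J4 runs 2 units, time = 37
  J5 runs 2 units, time = 39
  J1 runs 2 units, time = 41
  J2 runs 2 units, time = 43
  J4 runs 2 units, time = 45
  J5 runs 2 units, time = 47
  J1 runs 1 units, time = 48
  J2 runs 2 units, time = 50
  J4 runs 1 units, time = 51
  J2 runs 2 units, time = 53
Finish times: [48, 53, 35, 51, 47]
Average turnaround = 234/5 = 46.8

46.8


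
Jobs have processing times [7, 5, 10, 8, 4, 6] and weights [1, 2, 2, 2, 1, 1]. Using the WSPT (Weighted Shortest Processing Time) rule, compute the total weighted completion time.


Compute p/w ratios and sort ascending (WSPT): [(5, 2), (8, 2), (4, 1), (10, 2), (6, 1), (7, 1)]
Compute weighted completion times:
  Job (p=5,w=2): C=5, w*C=2*5=10
  Job (p=8,w=2): C=13, w*C=2*13=26
  Job (p=4,w=1): C=17, w*C=1*17=17
  Job (p=10,w=2): C=27, w*C=2*27=54
  Job (p=6,w=1): C=33, w*C=1*33=33
  Job (p=7,w=1): C=40, w*C=1*40=40
Total weighted completion time = 180

180


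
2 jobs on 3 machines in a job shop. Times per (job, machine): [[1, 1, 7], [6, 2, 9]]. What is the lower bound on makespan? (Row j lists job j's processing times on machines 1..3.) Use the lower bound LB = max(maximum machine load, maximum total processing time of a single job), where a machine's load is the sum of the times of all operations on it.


Machine loads:
  Machine 1: 1 + 6 = 7
  Machine 2: 1 + 2 = 3
  Machine 3: 7 + 9 = 16
Max machine load = 16
Job totals:
  Job 1: 9
  Job 2: 17
Max job total = 17
Lower bound = max(16, 17) = 17

17


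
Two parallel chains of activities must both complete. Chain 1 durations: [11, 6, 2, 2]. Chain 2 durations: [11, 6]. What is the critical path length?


Path A total = 11 + 6 + 2 + 2 = 21
Path B total = 11 + 6 = 17
Critical path = longest path = max(21, 17) = 21

21


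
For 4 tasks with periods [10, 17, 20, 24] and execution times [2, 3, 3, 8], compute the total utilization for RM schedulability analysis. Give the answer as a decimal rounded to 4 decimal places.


Compute individual utilizations (exact fractions):
  Task 1: C/T = 2/10 = 1/5 (approx. 0.2)
  Task 2: C/T = 3/17 (approx. 0.1765)
  Task 3: C/T = 3/20 (approx. 0.15)
  Task 4: C/T = 8/24 = 1/3 (approx. 0.3333)
Total utilization U = 1/5 + 3/17 + 3/20 + 1/3 = 877/1020
Rounded to 4 decimal places: U = 0.8598
RM (Liu & Layland) bound for 4 tasks = 0.756828; compare with U = 877/1020 (approx. 0.859804)
bound < U <= 1, so the RM sufficient condition is not met (inconclusive; an exact test such as response-time analysis is needed).

0.8598


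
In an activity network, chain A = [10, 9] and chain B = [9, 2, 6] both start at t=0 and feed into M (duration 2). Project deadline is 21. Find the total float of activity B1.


Forward pass: ES(B1) = sum of predecessors on chain B = 0
EF = ES + duration = 0 + 9 = 9
Backward pass: LF(M) = deadline = 21; LS(M) = 21 - 2 = 19
LF(B1) = LS(M) - sum(successors on chain B) = 19 - 8 = 11
LS = LF - duration = 11 - 9 = 2
Total float = LS - ES = 2 - 0 = 2

2


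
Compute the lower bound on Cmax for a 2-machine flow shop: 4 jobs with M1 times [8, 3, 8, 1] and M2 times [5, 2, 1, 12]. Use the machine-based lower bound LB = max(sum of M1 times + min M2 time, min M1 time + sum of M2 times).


LB1 = sum(M1 times) + min(M2 times) = 20 + 1 = 21
LB2 = min(M1 times) + sum(M2 times) = 1 + 20 = 21
Lower bound = max(LB1, LB2) = max(21, 21) = 21

21


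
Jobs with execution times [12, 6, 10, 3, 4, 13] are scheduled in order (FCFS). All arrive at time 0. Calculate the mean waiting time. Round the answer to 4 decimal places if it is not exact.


FCFS order (as given): [12, 6, 10, 3, 4, 13]
Waiting times:
  Job 1: wait = 0
  Job 2: wait = 12
  Job 3: wait = 18
  Job 4: wait = 28
  Job 5: wait = 31
  Job 6: wait = 35
Sum of waiting times = 124
Average waiting time = 124/6 = 20.6667

20.6667


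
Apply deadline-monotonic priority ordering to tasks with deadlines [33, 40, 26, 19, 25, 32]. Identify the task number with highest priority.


Sort tasks by relative deadline (ascending):
  Task 4: deadline = 19
  Task 5: deadline = 25
  Task 3: deadline = 26
  Task 6: deadline = 32
  Task 1: deadline = 33
  Task 2: deadline = 40
Priority order (highest first): [4, 5, 3, 6, 1, 2]
Highest priority task = 4

4


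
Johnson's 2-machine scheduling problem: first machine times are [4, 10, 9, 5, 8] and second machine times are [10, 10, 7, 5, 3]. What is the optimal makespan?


Apply Johnson's rule:
  Group 1 (a <= b): [(1, 4, 10), (4, 5, 5), (2, 10, 10)]
  Group 2 (a > b): [(3, 9, 7), (5, 8, 3)]
Optimal job order: [1, 4, 2, 3, 5]
Schedule:
  Job 1: M1 done at 4, M2 done at 14
  Job 4: M1 done at 9, M2 done at 19
  Job 2: M1 done at 19, M2 done at 29
  Job 3: M1 done at 28, M2 done at 36
  Job 5: M1 done at 36, M2 done at 39
Makespan = 39

39


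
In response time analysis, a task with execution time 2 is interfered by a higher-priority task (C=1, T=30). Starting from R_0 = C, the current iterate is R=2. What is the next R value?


R_next = C + ceil(R_prev / T_hp) * C_hp
ceil(2 / 30) = ceil(0.0667) = 1
Interference = 1 * 1 = 1
R_next = 2 + 1 = 3

3


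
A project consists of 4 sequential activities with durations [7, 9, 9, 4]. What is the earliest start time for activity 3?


Activity 3 starts after activities 1 through 2 complete.
Predecessor durations: [7, 9]
ES = 7 + 9 = 16

16


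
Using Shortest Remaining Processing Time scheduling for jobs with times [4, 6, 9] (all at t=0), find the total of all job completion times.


Since all jobs arrive at t=0, SRPT equals SPT ordering.
SPT order: [4, 6, 9]
Completion times:
  Job 1: p=4, C=4
  Job 2: p=6, C=10
  Job 3: p=9, C=19
Total completion time = 4 + 10 + 19 = 33

33


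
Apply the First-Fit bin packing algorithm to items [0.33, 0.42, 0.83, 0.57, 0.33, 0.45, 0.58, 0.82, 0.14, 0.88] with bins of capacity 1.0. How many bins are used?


Place items sequentially using First-Fit:
  Item 0.33 -> new Bin 1
  Item 0.42 -> Bin 1 (now 0.75)
  Item 0.83 -> new Bin 2
  Item 0.57 -> new Bin 3
  Item 0.33 -> Bin 3 (now 0.9)
  Item 0.45 -> new Bin 4
  Item 0.58 -> new Bin 5
  Item 0.82 -> new Bin 6
  Item 0.14 -> Bin 1 (now 0.89)
  Item 0.88 -> new Bin 7
Total bins used = 7

7


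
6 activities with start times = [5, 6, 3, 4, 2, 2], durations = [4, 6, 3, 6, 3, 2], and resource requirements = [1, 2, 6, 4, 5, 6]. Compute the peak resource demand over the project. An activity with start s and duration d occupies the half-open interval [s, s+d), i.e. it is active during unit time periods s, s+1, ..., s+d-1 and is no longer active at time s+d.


Each activity i is active on [start_i, start_i + duration_i).
Compute total resource usage per time slot:
  t=0: active resources = [], total = 0
  t=1: active resources = [], total = 0
  t=2: active resources = [5, 6], total = 11
  t=3: active resources = [6, 5, 6], total = 17
  t=4: active resources = [6, 4, 5], total = 15
  t=5: active resources = [1, 6, 4], total = 11
  t=6: active resources = [1, 2, 4], total = 7
  t=7: active resources = [1, 2, 4], total = 7
  t=8: active resources = [1, 2, 4], total = 7
  t=9: active resources = [2, 4], total = 6
  t=10: active resources = [2], total = 2
  t=11: active resources = [2], total = 2
Peak resource demand = 17

17


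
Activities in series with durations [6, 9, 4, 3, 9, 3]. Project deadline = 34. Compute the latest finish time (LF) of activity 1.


LF(activity 1) = deadline - sum of successor durations
Successors: activities 2 through 6 with durations [9, 4, 3, 9, 3]
Sum of successor durations = 28
LF = 34 - 28 = 6

6


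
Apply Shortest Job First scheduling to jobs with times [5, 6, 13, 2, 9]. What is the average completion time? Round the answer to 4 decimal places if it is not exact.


SJF order (ascending): [2, 5, 6, 9, 13]
Completion times:
  Job 1: burst=2, C=2
  Job 2: burst=5, C=7
  Job 3: burst=6, C=13
  Job 4: burst=9, C=22
  Job 5: burst=13, C=35
Average completion = 79/5 = 15.8

15.8


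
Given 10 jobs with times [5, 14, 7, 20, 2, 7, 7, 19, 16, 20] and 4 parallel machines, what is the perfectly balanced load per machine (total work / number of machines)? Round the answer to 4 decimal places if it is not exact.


Total processing time = 5 + 14 + 7 + 20 + 2 + 7 + 7 + 19 + 16 + 20 = 117
Number of machines = 4
Ideal balanced load = 117 / 4 = 29.25

29.25


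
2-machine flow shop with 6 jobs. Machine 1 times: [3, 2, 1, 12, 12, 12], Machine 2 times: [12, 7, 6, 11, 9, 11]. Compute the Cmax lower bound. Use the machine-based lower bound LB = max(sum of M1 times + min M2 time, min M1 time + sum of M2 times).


LB1 = sum(M1 times) + min(M2 times) = 42 + 6 = 48
LB2 = min(M1 times) + sum(M2 times) = 1 + 56 = 57
Lower bound = max(LB1, LB2) = max(48, 57) = 57

57


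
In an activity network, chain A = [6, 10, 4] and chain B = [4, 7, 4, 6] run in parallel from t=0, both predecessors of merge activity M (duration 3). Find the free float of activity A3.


ES(A3) = sum of predecessors on chain A = 16
EF(A3) = ES + duration = 16 + 4 = 20
Successor of A3 is M. ES(M) = max(sum(A), sum(B)) = max(20, 21) = 21
Free float = ES(successor) - EF(current) = 21 - 20 = 1

1


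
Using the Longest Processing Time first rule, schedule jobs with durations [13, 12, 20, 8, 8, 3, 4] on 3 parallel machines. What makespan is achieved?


Sort jobs in decreasing order (LPT): [20, 13, 12, 8, 8, 4, 3]
Assign each job to the least loaded machine:
  Machine 1: jobs [20, 4], load = 24
  Machine 2: jobs [13, 8], load = 21
  Machine 3: jobs [12, 8, 3], load = 23
Makespan = max load = 24

24


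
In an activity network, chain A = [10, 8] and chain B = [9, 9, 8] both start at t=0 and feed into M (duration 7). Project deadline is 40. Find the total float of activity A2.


Forward pass: ES(A2) = sum of predecessors on chain A = 10
EF = ES + duration = 10 + 8 = 18
Backward pass: LF(M) = deadline = 40; LS(M) = 40 - 7 = 33
LF(A2) = LS(M) - sum(successors on chain A) = 33 - 0 = 33
LS = LF - duration = 33 - 8 = 25
Total float = LS - ES = 25 - 10 = 15

15


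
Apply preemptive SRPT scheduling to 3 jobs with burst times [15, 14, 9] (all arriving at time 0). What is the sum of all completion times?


Since all jobs arrive at t=0, SRPT equals SPT ordering.
SPT order: [9, 14, 15]
Completion times:
  Job 1: p=9, C=9
  Job 2: p=14, C=23
  Job 3: p=15, C=38
Total completion time = 9 + 23 + 38 = 70

70


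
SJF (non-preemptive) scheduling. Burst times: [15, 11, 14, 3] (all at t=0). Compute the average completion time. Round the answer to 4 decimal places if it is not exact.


SJF order (ascending): [3, 11, 14, 15]
Completion times:
  Job 1: burst=3, C=3
  Job 2: burst=11, C=14
  Job 3: burst=14, C=28
  Job 4: burst=15, C=43
Average completion = 88/4 = 22.0

22.0


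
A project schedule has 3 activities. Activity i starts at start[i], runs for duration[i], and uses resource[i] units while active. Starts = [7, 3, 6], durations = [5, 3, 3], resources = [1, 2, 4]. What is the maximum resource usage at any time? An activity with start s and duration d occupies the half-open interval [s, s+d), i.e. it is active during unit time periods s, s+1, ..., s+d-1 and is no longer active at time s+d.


Each activity i is active on [start_i, start_i + duration_i).
Compute total resource usage per time slot:
  t=0: active resources = [], total = 0
  t=1: active resources = [], total = 0
  t=2: active resources = [], total = 0
  t=3: active resources = [2], total = 2
  t=4: active resources = [2], total = 2
  t=5: active resources = [2], total = 2
  t=6: active resources = [4], total = 4
  t=7: active resources = [1, 4], total = 5
  t=8: active resources = [1, 4], total = 5
  t=9: active resources = [1], total = 1
  t=10: active resources = [1], total = 1
  t=11: active resources = [1], total = 1
Peak resource demand = 5

5


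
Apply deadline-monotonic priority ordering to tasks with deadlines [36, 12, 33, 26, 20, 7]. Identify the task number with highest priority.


Sort tasks by relative deadline (ascending):
  Task 6: deadline = 7
  Task 2: deadline = 12
  Task 5: deadline = 20
  Task 4: deadline = 26
  Task 3: deadline = 33
  Task 1: deadline = 36
Priority order (highest first): [6, 2, 5, 4, 3, 1]
Highest priority task = 6

6


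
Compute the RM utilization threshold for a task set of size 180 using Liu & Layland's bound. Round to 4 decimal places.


Compute 2^(1/180) = 1.0038582416
Subtract 1: 1.0038582416 - 1 = 0.0038582416
Multiply by n: 180 * 0.0038582416 = 0.6944834880
Round to 4 dp: 0.6945

0.6945


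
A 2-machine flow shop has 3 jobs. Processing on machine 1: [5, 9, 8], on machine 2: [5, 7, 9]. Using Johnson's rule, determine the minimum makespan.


Apply Johnson's rule:
  Group 1 (a <= b): [(1, 5, 5), (3, 8, 9)]
  Group 2 (a > b): [(2, 9, 7)]
Optimal job order: [1, 3, 2]
Schedule:
  Job 1: M1 done at 5, M2 done at 10
  Job 3: M1 done at 13, M2 done at 22
  Job 2: M1 done at 22, M2 done at 29
Makespan = 29

29


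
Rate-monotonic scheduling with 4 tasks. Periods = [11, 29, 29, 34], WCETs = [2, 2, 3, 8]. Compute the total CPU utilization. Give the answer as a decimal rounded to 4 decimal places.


Compute individual utilizations (exact fractions):
  Task 1: C/T = 2/11 (approx. 0.1818)
  Task 2: C/T = 2/29 (approx. 0.069)
  Task 3: C/T = 3/29 (approx. 0.1034)
  Task 4: C/T = 8/34 = 4/17 (approx. 0.2353)
Total utilization U = 2/11 + 2/29 + 3/29 + 4/17 = 3197/5423
Rounded to 4 decimal places: U = 0.5895
RM (Liu & Layland) bound for 4 tasks = 0.756828; compare with U = 3197/5423 (approx. 0.589526)
U <= bound, so schedulable by RM sufficient condition.

0.5895


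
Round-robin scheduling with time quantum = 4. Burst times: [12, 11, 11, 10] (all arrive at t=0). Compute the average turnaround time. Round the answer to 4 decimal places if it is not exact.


Time quantum = 4
Execution trace:
  J1 runs 4 units, time = 4
  J2 runs 4 units, time = 8
  J3 runs 4 units, time = 12
  J4 runs 4 units, time = 16
  J1 runs 4 units, time = 20
  J2 runs 4 units, time = 24
  J3 runs 4 units, time = 28
  J4 runs 4 units, time = 32
  J1 runs 4 units, time = 36
  J2 runs 3 units, time = 39
  J3 runs 3 units, time = 42
  J4 runs 2 units, time = 44
Finish times: [36, 39, 42, 44]
Average turnaround = 161/4 = 40.25

40.25


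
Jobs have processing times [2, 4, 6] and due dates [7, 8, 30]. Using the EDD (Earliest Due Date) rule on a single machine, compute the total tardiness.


Sort by due date (EDD order): [(2, 7), (4, 8), (6, 30)]
Compute completion times and tardiness:
  Job 1: p=2, d=7, C=2, tardiness=max(0,2-7)=0
  Job 2: p=4, d=8, C=6, tardiness=max(0,6-8)=0
  Job 3: p=6, d=30, C=12, tardiness=max(0,12-30)=0
Total tardiness = 0

0


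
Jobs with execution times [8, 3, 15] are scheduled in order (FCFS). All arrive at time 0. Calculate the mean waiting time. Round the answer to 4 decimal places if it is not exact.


FCFS order (as given): [8, 3, 15]
Waiting times:
  Job 1: wait = 0
  Job 2: wait = 8
  Job 3: wait = 11
Sum of waiting times = 19
Average waiting time = 19/3 = 6.3333

6.3333


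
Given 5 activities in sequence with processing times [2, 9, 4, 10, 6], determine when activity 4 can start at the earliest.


Activity 4 starts after activities 1 through 3 complete.
Predecessor durations: [2, 9, 4]
ES = 2 + 9 + 4 = 15

15


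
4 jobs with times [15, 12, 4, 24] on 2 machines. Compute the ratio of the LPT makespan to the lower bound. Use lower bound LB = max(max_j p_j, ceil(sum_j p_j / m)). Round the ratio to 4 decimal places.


LPT order: [24, 15, 12, 4]
Machine loads after assignment: [28, 27]
LPT makespan = 28
Lower bound = max(max_job, ceil(total/2)) = max(24, 28) = 28
Ratio = 28 / 28 = 1.0

1.0


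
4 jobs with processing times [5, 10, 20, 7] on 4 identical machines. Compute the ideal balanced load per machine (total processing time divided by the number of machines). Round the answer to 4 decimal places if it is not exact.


Total processing time = 5 + 10 + 20 + 7 = 42
Number of machines = 4
Ideal balanced load = 42 / 4 = 10.5

10.5


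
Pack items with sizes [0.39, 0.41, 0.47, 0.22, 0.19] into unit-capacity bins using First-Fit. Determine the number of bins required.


Place items sequentially using First-Fit:
  Item 0.39 -> new Bin 1
  Item 0.41 -> Bin 1 (now 0.8)
  Item 0.47 -> new Bin 2
  Item 0.22 -> Bin 2 (now 0.69)
  Item 0.19 -> Bin 1 (now 0.99)
Total bins used = 2

2


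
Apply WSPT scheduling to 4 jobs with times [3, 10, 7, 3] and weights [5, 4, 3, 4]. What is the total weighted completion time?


Compute p/w ratios and sort ascending (WSPT): [(3, 5), (3, 4), (7, 3), (10, 4)]
Compute weighted completion times:
  Job (p=3,w=5): C=3, w*C=5*3=15
  Job (p=3,w=4): C=6, w*C=4*6=24
  Job (p=7,w=3): C=13, w*C=3*13=39
  Job (p=10,w=4): C=23, w*C=4*23=92
Total weighted completion time = 170

170


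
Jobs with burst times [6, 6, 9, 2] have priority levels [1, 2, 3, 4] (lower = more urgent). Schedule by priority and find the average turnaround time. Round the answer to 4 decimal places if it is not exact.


Sort by priority (ascending = highest first):
Order: [(1, 6), (2, 6), (3, 9), (4, 2)]
Completion times:
  Priority 1, burst=6, C=6
  Priority 2, burst=6, C=12
  Priority 3, burst=9, C=21
  Priority 4, burst=2, C=23
Average turnaround = 62/4 = 15.5

15.5


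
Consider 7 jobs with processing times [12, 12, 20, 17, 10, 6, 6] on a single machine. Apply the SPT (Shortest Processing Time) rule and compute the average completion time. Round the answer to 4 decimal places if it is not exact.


Sort jobs by processing time (SPT order): [6, 6, 10, 12, 12, 17, 20]
Compute completion times sequentially:
  Job 1: processing = 6, completes at 6
  Job 2: processing = 6, completes at 12
  Job 3: processing = 10, completes at 22
  Job 4: processing = 12, completes at 34
  Job 5: processing = 12, completes at 46
  Job 6: processing = 17, completes at 63
  Job 7: processing = 20, completes at 83
Sum of completion times = 266
Average completion time = 266/7 = 38.0

38.0


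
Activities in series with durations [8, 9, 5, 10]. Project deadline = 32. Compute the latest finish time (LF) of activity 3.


LF(activity 3) = deadline - sum of successor durations
Successors: activities 4 through 4 with durations [10]
Sum of successor durations = 10
LF = 32 - 10 = 22

22


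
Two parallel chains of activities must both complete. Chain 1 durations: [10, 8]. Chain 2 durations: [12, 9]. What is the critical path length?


Path A total = 10 + 8 = 18
Path B total = 12 + 9 = 21
Critical path = longest path = max(18, 21) = 21

21


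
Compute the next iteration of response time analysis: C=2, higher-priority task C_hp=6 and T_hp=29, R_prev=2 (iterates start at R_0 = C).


R_next = C + ceil(R_prev / T_hp) * C_hp
ceil(2 / 29) = ceil(0.069) = 1
Interference = 1 * 6 = 6
R_next = 2 + 6 = 8

8


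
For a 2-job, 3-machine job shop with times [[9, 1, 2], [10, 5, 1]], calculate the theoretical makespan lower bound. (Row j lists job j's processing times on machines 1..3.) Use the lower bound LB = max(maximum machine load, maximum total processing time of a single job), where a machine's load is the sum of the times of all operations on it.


Machine loads:
  Machine 1: 9 + 10 = 19
  Machine 2: 1 + 5 = 6
  Machine 3: 2 + 1 = 3
Max machine load = 19
Job totals:
  Job 1: 12
  Job 2: 16
Max job total = 16
Lower bound = max(19, 16) = 19

19


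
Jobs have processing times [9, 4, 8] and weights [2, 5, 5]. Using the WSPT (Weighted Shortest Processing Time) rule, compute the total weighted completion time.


Compute p/w ratios and sort ascending (WSPT): [(4, 5), (8, 5), (9, 2)]
Compute weighted completion times:
  Job (p=4,w=5): C=4, w*C=5*4=20
  Job (p=8,w=5): C=12, w*C=5*12=60
  Job (p=9,w=2): C=21, w*C=2*21=42
Total weighted completion time = 122

122


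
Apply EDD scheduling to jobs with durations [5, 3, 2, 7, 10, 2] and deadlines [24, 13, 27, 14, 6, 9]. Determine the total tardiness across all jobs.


Sort by due date (EDD order): [(10, 6), (2, 9), (3, 13), (7, 14), (5, 24), (2, 27)]
Compute completion times and tardiness:
  Job 1: p=10, d=6, C=10, tardiness=max(0,10-6)=4
  Job 2: p=2, d=9, C=12, tardiness=max(0,12-9)=3
  Job 3: p=3, d=13, C=15, tardiness=max(0,15-13)=2
  Job 4: p=7, d=14, C=22, tardiness=max(0,22-14)=8
  Job 5: p=5, d=24, C=27, tardiness=max(0,27-24)=3
  Job 6: p=2, d=27, C=29, tardiness=max(0,29-27)=2
Total tardiness = 22

22


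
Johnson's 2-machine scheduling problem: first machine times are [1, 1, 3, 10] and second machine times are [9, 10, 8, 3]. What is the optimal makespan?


Apply Johnson's rule:
  Group 1 (a <= b): [(1, 1, 9), (2, 1, 10), (3, 3, 8)]
  Group 2 (a > b): [(4, 10, 3)]
Optimal job order: [1, 2, 3, 4]
Schedule:
  Job 1: M1 done at 1, M2 done at 10
  Job 2: M1 done at 2, M2 done at 20
  Job 3: M1 done at 5, M2 done at 28
  Job 4: M1 done at 15, M2 done at 31
Makespan = 31

31


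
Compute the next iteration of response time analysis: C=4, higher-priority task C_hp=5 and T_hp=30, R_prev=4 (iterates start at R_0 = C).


R_next = C + ceil(R_prev / T_hp) * C_hp
ceil(4 / 30) = ceil(0.1333) = 1
Interference = 1 * 5 = 5
R_next = 4 + 5 = 9

9


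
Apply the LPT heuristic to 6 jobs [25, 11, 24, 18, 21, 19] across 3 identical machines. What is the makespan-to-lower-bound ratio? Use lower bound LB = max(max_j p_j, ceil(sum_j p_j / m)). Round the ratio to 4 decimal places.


LPT order: [25, 24, 21, 19, 18, 11]
Machine loads after assignment: [36, 42, 40]
LPT makespan = 42
Lower bound = max(max_job, ceil(total/3)) = max(25, 40) = 40
Ratio = 42 / 40 = 1.05

1.05


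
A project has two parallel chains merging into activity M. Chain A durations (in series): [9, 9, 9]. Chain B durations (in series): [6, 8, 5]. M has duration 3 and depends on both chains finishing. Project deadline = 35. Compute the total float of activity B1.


Forward pass: ES(B1) = sum of predecessors on chain B = 0
EF = ES + duration = 0 + 6 = 6
Backward pass: LF(M) = deadline = 35; LS(M) = 35 - 3 = 32
LF(B1) = LS(M) - sum(successors on chain B) = 32 - 13 = 19
LS = LF - duration = 19 - 6 = 13
Total float = LS - ES = 13 - 0 = 13

13


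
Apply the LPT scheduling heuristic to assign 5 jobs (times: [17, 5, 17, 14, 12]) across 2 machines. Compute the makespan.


Sort jobs in decreasing order (LPT): [17, 17, 14, 12, 5]
Assign each job to the least loaded machine:
  Machine 1: jobs [17, 14], load = 31
  Machine 2: jobs [17, 12, 5], load = 34
Makespan = max load = 34

34


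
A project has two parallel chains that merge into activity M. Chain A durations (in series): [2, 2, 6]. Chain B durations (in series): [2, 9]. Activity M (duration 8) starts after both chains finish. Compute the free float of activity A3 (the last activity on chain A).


ES(A3) = sum of predecessors on chain A = 4
EF(A3) = ES + duration = 4 + 6 = 10
Successor of A3 is M. ES(M) = max(sum(A), sum(B)) = max(10, 11) = 11
Free float = ES(successor) - EF(current) = 11 - 10 = 1

1


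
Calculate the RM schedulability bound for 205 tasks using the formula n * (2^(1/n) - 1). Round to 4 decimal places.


Compute 2^(1/205) = 1.0033869285
Subtract 1: 1.0033869285 - 1 = 0.0033869285
Multiply by n: 205 * 0.0033869285 = 0.6943203425
Round to 4 dp: 0.6943

0.6943


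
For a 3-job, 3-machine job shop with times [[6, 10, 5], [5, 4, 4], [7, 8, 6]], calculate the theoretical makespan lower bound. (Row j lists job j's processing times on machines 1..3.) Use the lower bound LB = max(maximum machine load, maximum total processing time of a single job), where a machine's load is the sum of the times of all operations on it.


Machine loads:
  Machine 1: 6 + 5 + 7 = 18
  Machine 2: 10 + 4 + 8 = 22
  Machine 3: 5 + 4 + 6 = 15
Max machine load = 22
Job totals:
  Job 1: 21
  Job 2: 13
  Job 3: 21
Max job total = 21
Lower bound = max(22, 21) = 22

22


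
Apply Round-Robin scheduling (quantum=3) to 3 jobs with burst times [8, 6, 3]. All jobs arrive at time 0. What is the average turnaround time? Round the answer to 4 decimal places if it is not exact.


Time quantum = 3
Execution trace:
  J1 runs 3 units, time = 3
  J2 runs 3 units, time = 6
  J3 runs 3 units, time = 9
  J1 runs 3 units, time = 12
  J2 runs 3 units, time = 15
  J1 runs 2 units, time = 17
Finish times: [17, 15, 9]
Average turnaround = 41/3 = 13.6667

13.6667


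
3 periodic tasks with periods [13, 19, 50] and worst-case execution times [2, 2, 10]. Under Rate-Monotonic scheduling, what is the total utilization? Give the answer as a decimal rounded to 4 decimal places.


Compute individual utilizations (exact fractions):
  Task 1: C/T = 2/13 (approx. 0.1538)
  Task 2: C/T = 2/19 (approx. 0.1053)
  Task 3: C/T = 10/50 = 1/5 (approx. 0.2)
Total utilization U = 2/13 + 2/19 + 1/5 = 567/1235
Rounded to 4 decimal places: U = 0.4591
RM (Liu & Layland) bound for 3 tasks = 0.779763; compare with U = 567/1235 (approx. 0.459109)
U <= bound, so schedulable by RM sufficient condition.

0.4591


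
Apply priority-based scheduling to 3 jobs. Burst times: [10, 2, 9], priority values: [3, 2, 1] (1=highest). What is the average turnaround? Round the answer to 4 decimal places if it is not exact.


Sort by priority (ascending = highest first):
Order: [(1, 9), (2, 2), (3, 10)]
Completion times:
  Priority 1, burst=9, C=9
  Priority 2, burst=2, C=11
  Priority 3, burst=10, C=21
Average turnaround = 41/3 = 13.6667

13.6667


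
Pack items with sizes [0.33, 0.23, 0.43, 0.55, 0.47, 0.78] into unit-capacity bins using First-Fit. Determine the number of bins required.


Place items sequentially using First-Fit:
  Item 0.33 -> new Bin 1
  Item 0.23 -> Bin 1 (now 0.56)
  Item 0.43 -> Bin 1 (now 0.99)
  Item 0.55 -> new Bin 2
  Item 0.47 -> new Bin 3
  Item 0.78 -> new Bin 4
Total bins used = 4

4
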